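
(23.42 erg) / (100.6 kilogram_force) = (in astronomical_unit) 1.587e-20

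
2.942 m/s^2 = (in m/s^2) 2.942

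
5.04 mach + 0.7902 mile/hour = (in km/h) 6179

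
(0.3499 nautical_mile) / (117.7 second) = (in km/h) 19.82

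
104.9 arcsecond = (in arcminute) 1.748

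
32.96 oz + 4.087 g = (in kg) 0.9385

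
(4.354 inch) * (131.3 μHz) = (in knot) 2.823e-05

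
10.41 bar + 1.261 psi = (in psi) 152.2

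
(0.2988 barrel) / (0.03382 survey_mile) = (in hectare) 8.728e-08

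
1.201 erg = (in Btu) 1.138e-10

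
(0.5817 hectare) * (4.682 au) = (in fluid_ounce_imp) 1.434e+20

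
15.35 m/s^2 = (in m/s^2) 15.35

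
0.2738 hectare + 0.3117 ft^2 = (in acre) 0.6766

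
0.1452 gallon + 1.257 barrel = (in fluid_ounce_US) 6776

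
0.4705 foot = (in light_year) 1.516e-17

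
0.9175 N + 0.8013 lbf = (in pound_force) 1.008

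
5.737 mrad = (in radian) 0.005737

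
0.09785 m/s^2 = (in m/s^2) 0.09785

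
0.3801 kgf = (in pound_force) 0.838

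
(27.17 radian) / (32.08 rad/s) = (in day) 9.803e-06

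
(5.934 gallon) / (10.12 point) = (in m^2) 6.292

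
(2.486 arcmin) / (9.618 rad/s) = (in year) 2.384e-12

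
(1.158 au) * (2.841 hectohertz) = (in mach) 1.445e+11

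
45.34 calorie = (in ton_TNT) 4.534e-08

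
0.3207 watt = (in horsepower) 0.0004301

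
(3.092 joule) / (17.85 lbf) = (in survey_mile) 2.42e-05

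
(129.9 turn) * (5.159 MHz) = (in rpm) 4.021e+10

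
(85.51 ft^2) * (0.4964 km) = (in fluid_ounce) 1.333e+08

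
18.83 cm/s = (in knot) 0.366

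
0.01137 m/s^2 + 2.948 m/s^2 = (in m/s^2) 2.959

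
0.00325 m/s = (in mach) 9.545e-06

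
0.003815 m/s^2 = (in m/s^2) 0.003815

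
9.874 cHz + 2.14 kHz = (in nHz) 2.14e+12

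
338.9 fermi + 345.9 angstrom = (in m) 3.459e-08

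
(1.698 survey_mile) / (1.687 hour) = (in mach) 0.001321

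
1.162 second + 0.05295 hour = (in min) 3.196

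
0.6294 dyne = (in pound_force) 1.415e-06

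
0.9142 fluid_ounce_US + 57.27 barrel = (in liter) 9105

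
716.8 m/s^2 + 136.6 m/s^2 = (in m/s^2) 853.4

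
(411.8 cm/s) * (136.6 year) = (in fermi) 1.774e+25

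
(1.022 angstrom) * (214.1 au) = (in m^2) 3273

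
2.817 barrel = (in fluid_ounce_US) 1.514e+04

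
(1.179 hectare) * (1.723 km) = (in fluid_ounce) 6.869e+11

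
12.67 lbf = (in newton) 56.36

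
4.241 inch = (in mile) 6.693e-05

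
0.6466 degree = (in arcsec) 2328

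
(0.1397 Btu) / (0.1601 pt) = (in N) 2.61e+06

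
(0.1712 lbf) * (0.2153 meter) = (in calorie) 0.03919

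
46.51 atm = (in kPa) 4713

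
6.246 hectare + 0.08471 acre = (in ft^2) 6.76e+05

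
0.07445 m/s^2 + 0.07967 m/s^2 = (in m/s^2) 0.1541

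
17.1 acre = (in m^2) 6.92e+04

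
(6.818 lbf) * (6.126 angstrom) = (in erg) 0.1858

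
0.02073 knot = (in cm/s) 1.066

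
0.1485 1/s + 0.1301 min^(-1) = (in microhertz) 1.507e+05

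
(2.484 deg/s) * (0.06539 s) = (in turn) 0.0004512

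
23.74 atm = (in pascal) 2.405e+06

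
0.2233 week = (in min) 2251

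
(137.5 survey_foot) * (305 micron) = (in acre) 3.159e-06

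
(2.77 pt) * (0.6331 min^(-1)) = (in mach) 3.028e-08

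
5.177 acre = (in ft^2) 2.255e+05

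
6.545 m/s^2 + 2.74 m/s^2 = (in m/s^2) 9.285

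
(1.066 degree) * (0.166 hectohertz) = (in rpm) 2.949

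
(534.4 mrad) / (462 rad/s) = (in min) 1.928e-05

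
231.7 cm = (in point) 6568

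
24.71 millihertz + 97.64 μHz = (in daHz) 0.002481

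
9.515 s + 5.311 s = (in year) 4.701e-07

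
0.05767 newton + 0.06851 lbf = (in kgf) 0.03696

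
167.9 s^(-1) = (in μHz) 1.679e+08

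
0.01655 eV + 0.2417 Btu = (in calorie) 60.95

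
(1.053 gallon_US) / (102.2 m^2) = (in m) 3.9e-05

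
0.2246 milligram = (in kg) 2.246e-07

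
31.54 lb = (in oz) 504.6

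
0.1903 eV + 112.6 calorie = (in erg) 4.711e+09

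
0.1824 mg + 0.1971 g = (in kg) 0.0001973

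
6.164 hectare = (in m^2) 6.164e+04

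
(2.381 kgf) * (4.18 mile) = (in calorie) 3.754e+04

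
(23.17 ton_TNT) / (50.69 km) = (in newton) 1.912e+06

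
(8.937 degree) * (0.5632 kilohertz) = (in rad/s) 87.85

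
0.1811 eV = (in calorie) 6.935e-21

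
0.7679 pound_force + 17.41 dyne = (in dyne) 3.416e+05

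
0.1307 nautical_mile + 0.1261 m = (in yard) 264.9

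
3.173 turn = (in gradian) 1269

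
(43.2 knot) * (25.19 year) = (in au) 0.118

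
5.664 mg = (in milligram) 5.664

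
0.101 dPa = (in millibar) 0.000101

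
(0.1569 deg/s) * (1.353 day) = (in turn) 50.95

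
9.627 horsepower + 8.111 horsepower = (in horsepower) 17.74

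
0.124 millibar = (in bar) 0.000124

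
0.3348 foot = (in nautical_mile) 5.51e-05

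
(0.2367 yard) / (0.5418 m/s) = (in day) 4.624e-06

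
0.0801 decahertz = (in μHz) 8.01e+05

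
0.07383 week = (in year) 0.001416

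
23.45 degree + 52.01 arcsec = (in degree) 23.46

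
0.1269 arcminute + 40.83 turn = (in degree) 1.47e+04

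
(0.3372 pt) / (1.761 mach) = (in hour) 5.511e-11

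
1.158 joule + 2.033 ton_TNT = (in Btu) 8.062e+06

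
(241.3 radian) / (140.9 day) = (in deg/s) 0.001136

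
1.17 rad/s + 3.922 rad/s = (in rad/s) 5.092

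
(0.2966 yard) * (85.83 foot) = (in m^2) 7.095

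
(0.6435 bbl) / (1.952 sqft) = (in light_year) 5.963e-17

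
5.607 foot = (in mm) 1709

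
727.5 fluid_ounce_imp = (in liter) 20.67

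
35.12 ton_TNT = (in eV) 9.171e+29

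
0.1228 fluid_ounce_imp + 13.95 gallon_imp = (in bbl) 0.3989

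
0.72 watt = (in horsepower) 0.0009655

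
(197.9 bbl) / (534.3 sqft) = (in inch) 24.96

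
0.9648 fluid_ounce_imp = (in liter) 0.02741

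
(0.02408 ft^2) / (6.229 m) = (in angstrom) 3.591e+06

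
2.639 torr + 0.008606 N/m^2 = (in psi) 0.05103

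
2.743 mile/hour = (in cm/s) 122.6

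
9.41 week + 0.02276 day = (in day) 65.89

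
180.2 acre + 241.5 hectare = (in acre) 777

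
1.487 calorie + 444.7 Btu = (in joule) 4.692e+05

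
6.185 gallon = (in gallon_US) 6.185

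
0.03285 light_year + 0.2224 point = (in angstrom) 3.108e+24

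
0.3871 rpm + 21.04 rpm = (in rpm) 21.43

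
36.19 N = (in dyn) 3.619e+06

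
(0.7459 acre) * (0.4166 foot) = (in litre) 3.833e+05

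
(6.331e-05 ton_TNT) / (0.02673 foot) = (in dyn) 3.251e+12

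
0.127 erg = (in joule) 1.27e-08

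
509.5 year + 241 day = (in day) 1.862e+05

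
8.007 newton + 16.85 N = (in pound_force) 5.588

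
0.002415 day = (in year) 6.616e-06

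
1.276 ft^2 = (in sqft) 1.276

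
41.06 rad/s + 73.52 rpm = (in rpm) 465.6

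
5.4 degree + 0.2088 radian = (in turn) 0.04823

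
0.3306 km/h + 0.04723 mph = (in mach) 0.0003317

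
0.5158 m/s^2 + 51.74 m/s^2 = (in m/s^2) 52.26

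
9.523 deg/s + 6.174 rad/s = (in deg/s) 363.3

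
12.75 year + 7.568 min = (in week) 664.8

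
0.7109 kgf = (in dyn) 6.972e+05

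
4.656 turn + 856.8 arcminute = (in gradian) 1878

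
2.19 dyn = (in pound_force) 4.923e-06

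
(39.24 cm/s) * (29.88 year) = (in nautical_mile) 1.997e+05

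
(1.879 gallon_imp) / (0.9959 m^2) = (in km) 8.577e-06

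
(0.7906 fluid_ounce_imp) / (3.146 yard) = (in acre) 1.93e-09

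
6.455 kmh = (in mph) 4.011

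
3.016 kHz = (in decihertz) 3.016e+04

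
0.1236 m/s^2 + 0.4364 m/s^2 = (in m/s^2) 0.56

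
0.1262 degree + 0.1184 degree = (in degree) 0.2446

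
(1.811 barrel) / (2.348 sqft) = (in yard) 1.443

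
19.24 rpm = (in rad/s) 2.015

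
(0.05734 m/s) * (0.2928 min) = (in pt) 2855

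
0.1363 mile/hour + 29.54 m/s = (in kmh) 106.6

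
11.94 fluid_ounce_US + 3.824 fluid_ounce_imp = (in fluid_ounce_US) 15.61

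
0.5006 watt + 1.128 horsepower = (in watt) 841.7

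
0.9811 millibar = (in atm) 0.0009683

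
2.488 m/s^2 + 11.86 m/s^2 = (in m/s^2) 14.35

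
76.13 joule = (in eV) 4.752e+20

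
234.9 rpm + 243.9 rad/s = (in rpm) 2564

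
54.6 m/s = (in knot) 106.1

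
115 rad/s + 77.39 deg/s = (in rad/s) 116.4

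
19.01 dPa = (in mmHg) 0.01426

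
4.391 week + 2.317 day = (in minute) 4.76e+04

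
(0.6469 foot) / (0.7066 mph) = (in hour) 0.0001734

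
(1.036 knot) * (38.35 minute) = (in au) 8.198e-09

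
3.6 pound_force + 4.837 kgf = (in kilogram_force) 6.47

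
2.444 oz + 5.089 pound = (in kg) 2.378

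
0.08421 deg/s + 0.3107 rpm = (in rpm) 0.3247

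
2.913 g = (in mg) 2913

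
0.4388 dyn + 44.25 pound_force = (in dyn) 1.968e+07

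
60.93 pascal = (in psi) 0.008837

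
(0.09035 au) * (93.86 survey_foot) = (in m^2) 3.867e+11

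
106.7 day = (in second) 9.219e+06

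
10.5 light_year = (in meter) 9.934e+16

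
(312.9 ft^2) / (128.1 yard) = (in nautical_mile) 0.000134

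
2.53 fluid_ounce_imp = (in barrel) 0.0004521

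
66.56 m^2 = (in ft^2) 716.4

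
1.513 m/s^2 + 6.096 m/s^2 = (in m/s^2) 7.609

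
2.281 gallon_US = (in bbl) 0.05431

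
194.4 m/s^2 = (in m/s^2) 194.4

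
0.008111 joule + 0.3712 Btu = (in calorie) 93.61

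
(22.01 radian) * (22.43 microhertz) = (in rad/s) 0.0004937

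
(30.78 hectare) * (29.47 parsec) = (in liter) 2.799e+26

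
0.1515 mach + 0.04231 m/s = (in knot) 100.4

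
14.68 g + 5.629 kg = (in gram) 5644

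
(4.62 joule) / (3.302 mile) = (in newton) 0.0008694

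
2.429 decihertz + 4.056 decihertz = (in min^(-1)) 38.91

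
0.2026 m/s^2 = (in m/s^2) 0.2026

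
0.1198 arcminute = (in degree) 0.001997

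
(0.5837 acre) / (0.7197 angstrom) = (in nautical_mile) 1.772e+10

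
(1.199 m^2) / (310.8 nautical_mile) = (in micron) 2.083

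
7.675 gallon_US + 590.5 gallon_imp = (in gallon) 716.8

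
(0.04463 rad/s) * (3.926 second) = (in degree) 10.04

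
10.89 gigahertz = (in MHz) 1.089e+04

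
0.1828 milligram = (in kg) 1.828e-07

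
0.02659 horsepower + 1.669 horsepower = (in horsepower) 1.696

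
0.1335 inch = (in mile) 2.107e-06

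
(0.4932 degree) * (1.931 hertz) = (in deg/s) 0.9524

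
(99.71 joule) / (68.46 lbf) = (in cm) 32.74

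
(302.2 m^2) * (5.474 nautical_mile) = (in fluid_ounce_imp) 1.078e+11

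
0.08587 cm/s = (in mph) 0.001921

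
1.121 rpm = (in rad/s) 0.1174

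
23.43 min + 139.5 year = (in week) 7274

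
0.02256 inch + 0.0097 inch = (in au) 5.477e-15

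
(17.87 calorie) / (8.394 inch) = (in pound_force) 78.84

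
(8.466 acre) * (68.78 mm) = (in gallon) 6.225e+05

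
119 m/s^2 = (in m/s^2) 119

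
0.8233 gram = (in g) 0.8233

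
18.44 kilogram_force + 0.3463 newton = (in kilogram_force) 18.48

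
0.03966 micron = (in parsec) 1.285e-24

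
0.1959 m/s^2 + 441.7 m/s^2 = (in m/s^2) 441.9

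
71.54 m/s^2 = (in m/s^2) 71.54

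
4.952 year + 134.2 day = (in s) 1.678e+08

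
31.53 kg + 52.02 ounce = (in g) 3.3e+04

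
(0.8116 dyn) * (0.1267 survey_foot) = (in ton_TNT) 7.491e-17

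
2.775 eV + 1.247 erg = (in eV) 7.783e+11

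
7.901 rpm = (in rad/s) 0.8274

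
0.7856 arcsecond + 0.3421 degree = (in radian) 0.005975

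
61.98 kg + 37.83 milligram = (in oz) 2186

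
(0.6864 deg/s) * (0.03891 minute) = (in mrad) 27.97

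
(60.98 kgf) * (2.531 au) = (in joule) 2.264e+14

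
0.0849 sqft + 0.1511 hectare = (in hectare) 0.1511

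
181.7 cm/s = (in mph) 4.065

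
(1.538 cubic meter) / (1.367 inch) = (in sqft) 476.8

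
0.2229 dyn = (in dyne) 0.2229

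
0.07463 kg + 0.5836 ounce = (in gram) 91.17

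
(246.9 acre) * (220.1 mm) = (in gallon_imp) 4.837e+07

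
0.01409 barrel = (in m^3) 0.00224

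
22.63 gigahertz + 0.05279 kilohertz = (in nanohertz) 2.263e+19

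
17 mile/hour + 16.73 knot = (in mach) 0.0476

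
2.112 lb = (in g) 958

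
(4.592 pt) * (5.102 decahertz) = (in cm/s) 8.265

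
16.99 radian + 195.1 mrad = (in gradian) 1094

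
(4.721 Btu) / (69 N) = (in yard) 78.94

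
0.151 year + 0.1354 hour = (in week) 7.874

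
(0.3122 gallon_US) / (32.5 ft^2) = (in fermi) 3.914e+11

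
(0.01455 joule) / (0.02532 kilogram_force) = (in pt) 166.1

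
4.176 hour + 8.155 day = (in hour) 199.9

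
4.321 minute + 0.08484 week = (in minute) 859.5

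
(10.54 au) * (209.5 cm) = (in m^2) 3.303e+12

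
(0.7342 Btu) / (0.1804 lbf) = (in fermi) 9.653e+17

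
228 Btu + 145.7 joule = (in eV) 1.502e+24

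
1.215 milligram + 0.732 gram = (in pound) 0.001616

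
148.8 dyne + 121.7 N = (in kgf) 12.41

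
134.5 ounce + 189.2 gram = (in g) 4002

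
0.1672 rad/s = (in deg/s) 9.58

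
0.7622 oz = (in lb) 0.04764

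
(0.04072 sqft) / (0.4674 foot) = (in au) 1.775e-13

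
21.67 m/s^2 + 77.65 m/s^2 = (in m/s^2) 99.32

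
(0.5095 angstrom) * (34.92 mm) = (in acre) 4.396e-16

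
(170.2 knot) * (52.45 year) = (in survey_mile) 8.999e+07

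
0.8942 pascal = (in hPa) 0.008942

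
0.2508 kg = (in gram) 250.8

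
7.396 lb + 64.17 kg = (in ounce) 2382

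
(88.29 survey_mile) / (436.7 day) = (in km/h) 0.01356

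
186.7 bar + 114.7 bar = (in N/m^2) 3.014e+07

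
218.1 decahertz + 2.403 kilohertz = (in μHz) 4.584e+09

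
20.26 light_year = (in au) 1.281e+06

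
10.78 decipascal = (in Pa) 1.078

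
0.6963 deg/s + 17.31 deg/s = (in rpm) 3.001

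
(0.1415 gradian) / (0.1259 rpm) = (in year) 5.346e-09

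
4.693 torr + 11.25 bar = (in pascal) 1.126e+06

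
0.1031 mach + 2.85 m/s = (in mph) 84.9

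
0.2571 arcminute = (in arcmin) 0.2571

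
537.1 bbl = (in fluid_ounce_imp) 3.005e+06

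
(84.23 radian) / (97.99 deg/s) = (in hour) 0.01368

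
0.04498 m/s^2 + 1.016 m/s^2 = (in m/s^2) 1.061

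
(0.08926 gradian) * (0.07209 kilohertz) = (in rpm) 0.9652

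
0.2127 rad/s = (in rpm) 2.031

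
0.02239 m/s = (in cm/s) 2.239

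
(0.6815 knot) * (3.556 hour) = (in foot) 1.472e+04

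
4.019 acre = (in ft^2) 1.751e+05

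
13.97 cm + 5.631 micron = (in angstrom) 1.397e+09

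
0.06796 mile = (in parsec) 3.544e-15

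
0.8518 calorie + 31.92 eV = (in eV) 2.224e+19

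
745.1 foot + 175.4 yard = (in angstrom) 3.875e+12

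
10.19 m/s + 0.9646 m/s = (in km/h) 40.16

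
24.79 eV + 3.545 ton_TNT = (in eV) 9.258e+28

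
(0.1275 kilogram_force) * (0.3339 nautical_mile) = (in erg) 7.732e+09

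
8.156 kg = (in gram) 8156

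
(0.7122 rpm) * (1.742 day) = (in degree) 6.432e+05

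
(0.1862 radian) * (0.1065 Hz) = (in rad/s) 0.01983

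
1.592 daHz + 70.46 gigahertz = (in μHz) 7.046e+16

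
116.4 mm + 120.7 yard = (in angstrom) 1.105e+12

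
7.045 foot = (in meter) 2.147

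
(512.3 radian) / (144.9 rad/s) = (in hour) 0.0009821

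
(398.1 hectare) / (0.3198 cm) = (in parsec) 4.034e-08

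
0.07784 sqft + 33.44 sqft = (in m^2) 3.114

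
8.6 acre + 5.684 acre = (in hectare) 5.781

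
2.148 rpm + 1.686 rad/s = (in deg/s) 109.5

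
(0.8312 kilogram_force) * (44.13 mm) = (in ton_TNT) 8.597e-11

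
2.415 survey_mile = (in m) 3887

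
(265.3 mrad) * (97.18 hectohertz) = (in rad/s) 2578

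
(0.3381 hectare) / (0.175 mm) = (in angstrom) 1.932e+17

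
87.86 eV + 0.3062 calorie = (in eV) 7.996e+18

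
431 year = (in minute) 2.265e+08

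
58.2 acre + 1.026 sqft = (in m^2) 2.355e+05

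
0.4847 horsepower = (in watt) 361.4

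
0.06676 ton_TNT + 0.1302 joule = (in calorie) 6.676e+07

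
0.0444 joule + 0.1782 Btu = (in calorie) 44.95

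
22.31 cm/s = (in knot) 0.4337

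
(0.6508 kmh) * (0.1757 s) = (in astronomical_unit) 2.123e-13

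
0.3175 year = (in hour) 2781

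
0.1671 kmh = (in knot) 0.09023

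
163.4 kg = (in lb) 360.2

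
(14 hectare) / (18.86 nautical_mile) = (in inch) 157.8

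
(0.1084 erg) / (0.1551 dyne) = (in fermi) 6.989e+12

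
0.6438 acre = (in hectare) 0.2605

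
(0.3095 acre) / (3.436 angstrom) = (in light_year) 0.0003853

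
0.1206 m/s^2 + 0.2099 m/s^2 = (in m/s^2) 0.3305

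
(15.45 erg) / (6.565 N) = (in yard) 2.574e-07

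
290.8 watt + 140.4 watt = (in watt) 431.2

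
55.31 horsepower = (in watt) 4.124e+04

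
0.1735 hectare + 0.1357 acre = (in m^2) 2284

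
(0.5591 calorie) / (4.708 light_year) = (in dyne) 5.252e-12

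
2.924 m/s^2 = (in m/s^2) 2.924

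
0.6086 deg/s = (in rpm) 0.1014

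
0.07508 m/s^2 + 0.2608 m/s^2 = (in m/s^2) 0.3359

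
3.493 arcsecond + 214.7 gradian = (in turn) 0.5368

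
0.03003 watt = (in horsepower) 4.027e-05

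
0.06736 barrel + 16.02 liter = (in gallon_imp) 5.88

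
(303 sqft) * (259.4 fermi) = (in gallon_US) 1.929e-09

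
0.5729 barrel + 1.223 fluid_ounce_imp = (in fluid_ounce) 3081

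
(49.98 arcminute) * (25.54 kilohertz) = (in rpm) 3546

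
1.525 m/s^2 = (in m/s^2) 1.525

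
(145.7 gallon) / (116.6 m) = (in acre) 1.169e-06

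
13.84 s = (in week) 2.288e-05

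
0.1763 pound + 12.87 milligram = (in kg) 0.07998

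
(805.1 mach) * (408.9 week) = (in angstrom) 6.779e+23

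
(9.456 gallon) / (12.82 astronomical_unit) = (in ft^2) 2.009e-13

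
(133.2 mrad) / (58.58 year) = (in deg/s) 4.131e-09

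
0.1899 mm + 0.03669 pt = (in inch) 0.007986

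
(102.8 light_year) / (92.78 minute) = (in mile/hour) 3.908e+14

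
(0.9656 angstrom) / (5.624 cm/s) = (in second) 1.717e-09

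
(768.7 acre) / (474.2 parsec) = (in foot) 6.975e-13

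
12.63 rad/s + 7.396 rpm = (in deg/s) 768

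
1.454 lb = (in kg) 0.6595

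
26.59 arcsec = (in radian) 0.0001289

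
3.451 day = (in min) 4969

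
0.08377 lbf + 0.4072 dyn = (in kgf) 0.038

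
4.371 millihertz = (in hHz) 4.371e-05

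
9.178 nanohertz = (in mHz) 9.178e-06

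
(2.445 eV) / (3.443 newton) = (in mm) 1.138e-16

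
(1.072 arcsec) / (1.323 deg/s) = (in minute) 3.751e-06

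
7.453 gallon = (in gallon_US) 7.453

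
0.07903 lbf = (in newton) 0.3515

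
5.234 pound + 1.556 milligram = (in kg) 2.374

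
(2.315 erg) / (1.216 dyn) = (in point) 53.97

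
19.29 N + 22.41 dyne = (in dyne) 1.929e+06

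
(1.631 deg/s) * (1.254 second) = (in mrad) 35.7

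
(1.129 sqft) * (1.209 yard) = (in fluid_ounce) 3921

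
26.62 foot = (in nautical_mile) 0.004381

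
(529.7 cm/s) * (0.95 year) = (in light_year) 1.677e-08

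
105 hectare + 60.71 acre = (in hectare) 129.6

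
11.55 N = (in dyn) 1.155e+06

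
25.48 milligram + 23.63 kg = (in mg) 2.363e+07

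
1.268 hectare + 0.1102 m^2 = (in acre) 3.133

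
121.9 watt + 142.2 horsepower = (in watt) 1.062e+05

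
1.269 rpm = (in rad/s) 0.1329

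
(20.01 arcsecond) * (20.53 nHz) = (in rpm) 1.902e-11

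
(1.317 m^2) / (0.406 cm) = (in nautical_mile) 0.1752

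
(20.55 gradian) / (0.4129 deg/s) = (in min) 0.7465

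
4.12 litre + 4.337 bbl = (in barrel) 4.363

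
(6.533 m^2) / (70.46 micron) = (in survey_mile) 57.61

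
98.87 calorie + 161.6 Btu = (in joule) 1.709e+05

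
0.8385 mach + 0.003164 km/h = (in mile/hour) 638.7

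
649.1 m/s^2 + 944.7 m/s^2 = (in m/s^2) 1594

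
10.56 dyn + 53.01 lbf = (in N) 235.8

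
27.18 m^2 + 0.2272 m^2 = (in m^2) 27.41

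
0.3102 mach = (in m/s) 105.6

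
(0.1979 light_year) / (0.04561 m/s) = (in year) 1.302e+09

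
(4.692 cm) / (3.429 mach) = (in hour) 1.116e-08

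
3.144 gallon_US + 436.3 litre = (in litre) 448.2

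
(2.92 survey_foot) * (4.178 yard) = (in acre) 0.0008402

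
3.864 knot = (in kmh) 7.156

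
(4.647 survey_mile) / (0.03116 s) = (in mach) 704.9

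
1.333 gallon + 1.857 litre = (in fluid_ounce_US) 233.4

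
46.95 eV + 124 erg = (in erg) 124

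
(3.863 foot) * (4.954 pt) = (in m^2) 0.002058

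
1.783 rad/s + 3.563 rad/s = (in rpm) 51.05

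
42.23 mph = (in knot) 36.7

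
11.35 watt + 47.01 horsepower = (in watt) 3.507e+04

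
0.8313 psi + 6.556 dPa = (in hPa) 57.32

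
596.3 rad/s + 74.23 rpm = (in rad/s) 604.1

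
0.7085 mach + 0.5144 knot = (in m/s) 241.5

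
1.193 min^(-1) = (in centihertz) 1.988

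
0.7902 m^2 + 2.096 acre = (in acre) 2.096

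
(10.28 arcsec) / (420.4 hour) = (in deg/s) 1.887e-09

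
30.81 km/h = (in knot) 16.64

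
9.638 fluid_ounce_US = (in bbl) 0.001793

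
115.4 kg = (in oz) 4071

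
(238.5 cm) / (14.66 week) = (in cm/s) 2.69e-05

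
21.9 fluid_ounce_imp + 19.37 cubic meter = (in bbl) 121.8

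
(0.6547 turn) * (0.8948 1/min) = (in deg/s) 3.515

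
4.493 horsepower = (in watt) 3350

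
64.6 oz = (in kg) 1.831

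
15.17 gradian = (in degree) 13.65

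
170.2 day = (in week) 24.31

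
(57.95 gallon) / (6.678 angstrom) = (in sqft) 3.536e+09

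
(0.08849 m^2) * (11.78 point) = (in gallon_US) 0.09715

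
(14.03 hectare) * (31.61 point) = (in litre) 1.565e+06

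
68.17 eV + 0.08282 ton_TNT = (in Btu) 3.284e+05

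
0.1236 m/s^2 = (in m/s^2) 0.1236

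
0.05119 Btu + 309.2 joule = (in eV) 2.267e+21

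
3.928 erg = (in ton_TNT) 9.388e-17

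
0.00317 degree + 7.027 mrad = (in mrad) 7.082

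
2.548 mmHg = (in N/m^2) 339.7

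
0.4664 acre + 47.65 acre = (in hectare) 19.47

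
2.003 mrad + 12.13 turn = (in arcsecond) 1.572e+07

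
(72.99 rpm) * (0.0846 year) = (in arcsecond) 4.206e+12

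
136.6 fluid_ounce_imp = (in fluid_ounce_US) 131.2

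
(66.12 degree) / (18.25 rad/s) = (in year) 2.005e-09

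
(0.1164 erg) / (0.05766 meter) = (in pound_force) 4.538e-08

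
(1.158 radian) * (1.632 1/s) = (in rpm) 18.05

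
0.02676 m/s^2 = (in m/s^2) 0.02676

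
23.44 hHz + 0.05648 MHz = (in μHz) 5.882e+10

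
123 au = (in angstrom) 1.84e+23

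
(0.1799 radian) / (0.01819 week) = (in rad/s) 1.635e-05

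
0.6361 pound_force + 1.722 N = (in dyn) 4.552e+05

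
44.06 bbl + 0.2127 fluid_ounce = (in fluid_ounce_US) 2.369e+05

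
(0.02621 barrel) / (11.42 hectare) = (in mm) 3.649e-05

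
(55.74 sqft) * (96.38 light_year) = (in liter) 4.722e+21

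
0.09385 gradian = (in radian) 0.001474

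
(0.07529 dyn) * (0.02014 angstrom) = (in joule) 1.516e-18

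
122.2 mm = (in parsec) 3.96e-18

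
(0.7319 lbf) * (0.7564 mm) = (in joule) 0.002463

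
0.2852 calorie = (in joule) 1.193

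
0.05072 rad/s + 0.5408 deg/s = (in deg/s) 3.447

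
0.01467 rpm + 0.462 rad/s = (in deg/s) 26.56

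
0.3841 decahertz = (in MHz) 3.841e-06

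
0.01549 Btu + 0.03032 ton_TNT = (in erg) 1.269e+15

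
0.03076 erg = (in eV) 1.92e+10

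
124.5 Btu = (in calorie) 3.139e+04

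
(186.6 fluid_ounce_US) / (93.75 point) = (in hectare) 1.669e-05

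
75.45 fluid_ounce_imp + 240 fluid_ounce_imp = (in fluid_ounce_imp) 315.5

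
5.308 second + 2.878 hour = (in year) 0.0003287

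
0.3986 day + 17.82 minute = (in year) 0.001126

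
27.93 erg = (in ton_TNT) 6.675e-16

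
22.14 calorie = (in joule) 92.63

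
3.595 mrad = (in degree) 0.206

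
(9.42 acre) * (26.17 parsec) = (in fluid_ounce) 1.041e+27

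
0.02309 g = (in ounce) 0.0008145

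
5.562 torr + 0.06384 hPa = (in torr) 5.61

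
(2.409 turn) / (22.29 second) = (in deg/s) 38.91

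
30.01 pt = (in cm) 1.059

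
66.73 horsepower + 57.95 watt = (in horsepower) 66.81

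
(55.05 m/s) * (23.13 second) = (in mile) 0.7912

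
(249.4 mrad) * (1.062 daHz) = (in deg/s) 151.8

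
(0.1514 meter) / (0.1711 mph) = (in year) 6.277e-08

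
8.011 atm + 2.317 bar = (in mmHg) 7826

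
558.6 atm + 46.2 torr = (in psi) 8210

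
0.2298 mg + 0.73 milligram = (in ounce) 3.386e-05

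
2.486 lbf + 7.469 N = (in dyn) 1.853e+06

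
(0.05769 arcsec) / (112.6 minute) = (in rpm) 3.953e-10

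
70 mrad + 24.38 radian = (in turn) 3.891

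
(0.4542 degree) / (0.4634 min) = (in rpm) 0.002723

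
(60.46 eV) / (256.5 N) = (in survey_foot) 1.239e-19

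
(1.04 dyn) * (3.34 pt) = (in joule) 1.225e-08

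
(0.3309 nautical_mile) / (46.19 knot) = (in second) 25.79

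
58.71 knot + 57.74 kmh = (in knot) 89.89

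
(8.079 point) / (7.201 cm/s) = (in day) 4.581e-07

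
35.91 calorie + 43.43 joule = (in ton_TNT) 4.629e-08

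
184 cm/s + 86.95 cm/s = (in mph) 6.061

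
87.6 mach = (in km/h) 1.074e+05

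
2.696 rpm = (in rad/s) 0.2823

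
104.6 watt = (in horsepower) 0.1403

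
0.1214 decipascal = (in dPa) 0.1214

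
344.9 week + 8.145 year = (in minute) 7.758e+06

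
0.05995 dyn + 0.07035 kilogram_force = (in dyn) 6.899e+04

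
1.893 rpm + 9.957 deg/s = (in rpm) 3.553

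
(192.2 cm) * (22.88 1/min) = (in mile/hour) 1.64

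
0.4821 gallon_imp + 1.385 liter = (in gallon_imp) 0.7868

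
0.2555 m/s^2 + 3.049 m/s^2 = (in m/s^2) 3.304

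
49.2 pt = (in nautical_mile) 9.372e-06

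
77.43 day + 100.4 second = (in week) 11.06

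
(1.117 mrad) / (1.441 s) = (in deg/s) 0.04441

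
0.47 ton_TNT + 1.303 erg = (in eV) 1.227e+28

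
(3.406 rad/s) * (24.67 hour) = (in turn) 4.814e+04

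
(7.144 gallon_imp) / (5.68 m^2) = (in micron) 5718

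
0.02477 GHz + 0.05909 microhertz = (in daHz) 2.477e+06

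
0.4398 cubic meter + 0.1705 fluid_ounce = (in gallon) 116.2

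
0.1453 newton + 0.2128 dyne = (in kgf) 0.01482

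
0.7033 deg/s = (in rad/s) 0.01227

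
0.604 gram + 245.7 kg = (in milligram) 2.457e+08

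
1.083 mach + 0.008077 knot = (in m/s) 368.8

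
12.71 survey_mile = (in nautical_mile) 11.04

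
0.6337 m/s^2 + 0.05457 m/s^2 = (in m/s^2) 0.6883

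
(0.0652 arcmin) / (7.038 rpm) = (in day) 2.978e-10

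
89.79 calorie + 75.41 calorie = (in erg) 6.912e+09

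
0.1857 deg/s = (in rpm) 0.03095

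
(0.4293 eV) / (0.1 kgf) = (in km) 7.014e-23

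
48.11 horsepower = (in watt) 3.588e+04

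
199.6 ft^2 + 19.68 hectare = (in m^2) 1.968e+05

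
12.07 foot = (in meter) 3.679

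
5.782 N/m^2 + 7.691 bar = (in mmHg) 5769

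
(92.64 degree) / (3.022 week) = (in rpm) 8.448e-06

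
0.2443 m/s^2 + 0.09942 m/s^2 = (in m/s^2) 0.3437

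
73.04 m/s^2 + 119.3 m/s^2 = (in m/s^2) 192.3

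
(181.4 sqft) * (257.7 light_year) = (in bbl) 2.584e+20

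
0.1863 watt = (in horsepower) 0.0002498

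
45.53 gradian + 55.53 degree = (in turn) 0.2681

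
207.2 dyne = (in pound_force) 0.0004658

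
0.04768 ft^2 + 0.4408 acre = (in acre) 0.4408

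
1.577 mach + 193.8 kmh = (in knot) 1148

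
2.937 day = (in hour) 70.49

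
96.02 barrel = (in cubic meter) 15.27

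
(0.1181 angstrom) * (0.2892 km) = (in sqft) 3.676e-08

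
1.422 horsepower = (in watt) 1060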